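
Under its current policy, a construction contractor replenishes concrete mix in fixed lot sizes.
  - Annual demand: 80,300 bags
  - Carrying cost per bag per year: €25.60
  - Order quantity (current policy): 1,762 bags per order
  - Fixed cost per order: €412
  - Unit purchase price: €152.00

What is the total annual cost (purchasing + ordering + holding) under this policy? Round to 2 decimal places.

Ordering: D/Q × S = 80,300/1,762 × €412 = €18,776.16
Holding:  Q/2 × H = 1,762/2 × €25.6 = €22,553.60
Purchase cost = D·C = 80,300 × 152 = €12,205,600.00
Total = €18,776.16 + €22,553.60 + €12,205,600.00 = €12,246,929.76

€12,246,929.76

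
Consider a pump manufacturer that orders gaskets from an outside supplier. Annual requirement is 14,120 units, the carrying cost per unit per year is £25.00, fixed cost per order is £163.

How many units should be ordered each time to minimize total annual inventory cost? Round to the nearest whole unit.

429 units

Q* = √(2·D·S / H) = √(2·14,120·163 / 25) = √184,124.8 ≈ 429.10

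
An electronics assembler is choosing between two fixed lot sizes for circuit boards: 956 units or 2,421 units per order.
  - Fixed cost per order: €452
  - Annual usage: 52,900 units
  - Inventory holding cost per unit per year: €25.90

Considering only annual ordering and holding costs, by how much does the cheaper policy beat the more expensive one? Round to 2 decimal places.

TC(Q) = (D/Q)S + (Q/2)H
TC(956) = (52,900/956)×452 + (956/2)×25.9 = €37,391.50
TC(2,421) = (52,900/2,421)×452 + (2,421/2)×25.9 = €41,228.36
Lots of 956 are cheaper by €3,836.87.

€3,836.87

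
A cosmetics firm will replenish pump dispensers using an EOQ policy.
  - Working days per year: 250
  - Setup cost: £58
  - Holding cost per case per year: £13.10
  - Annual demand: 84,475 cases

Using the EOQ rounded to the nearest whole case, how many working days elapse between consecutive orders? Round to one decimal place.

EOQ = √(2DS/H) = √(2 × 84,475 × 58 / 13.1)
    = √(748,022.90) ≈ 864.88 → Q = 865 cases
Cycle time = (working days × Q)/D = (250 × 865) / 84,475 = 2.560 days

2.6 days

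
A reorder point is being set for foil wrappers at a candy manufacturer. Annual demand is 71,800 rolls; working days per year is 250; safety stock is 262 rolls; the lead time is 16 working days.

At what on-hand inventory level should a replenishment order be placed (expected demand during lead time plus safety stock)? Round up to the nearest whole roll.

4,858 rolls

Daily demand d = 71,800 / 250 = 287.200 rolls/day
Demand during lead time = 287.200 × 16 = 4,595.20
Reorder point = 4,595.20 + 262 = 4,857.20 → round up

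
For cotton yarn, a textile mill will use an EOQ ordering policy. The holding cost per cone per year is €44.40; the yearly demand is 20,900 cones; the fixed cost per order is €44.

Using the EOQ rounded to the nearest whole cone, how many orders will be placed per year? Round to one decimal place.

2DS/H = 2·20,900·44/44.4 = 41,423.42
EOQ = √41,423.42 ≈ 203.53 → Q = 204
N = D/Q = 20,900/204 ≈ 102.451 orders/yr

102.5 orders per year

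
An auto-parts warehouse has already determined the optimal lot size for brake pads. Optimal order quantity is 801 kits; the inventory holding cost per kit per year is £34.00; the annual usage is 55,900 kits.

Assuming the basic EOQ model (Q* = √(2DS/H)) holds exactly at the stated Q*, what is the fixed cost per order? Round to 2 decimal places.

£195.12

EOQ relation: Q² = 2DS/H, so rearrange for the unknown.
S = Q²H / (2D) = 801² × 34 / (2 × 55,900) = 195.1202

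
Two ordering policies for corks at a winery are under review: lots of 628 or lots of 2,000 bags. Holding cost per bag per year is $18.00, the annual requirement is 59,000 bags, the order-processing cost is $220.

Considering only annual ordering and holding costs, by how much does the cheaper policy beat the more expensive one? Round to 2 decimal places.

$1,830.79

TC(Q) = (D/Q)S + (Q/2)H
TC(628) = (59,000/628)×220 + (628/2)×18 = $26,320.79
TC(2,000) = (59,000/2,000)×220 + (2,000/2)×18 = $24,490.00
Cheaper: Q = 2,000.  Difference = $1,830.79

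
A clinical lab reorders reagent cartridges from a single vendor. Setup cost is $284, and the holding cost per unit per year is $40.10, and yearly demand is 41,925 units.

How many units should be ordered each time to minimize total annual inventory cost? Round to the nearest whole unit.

771 units

Q* = √(2·D·S / H) = √(2·41,925·284 / 40.1) = √593,850.4 ≈ 770.62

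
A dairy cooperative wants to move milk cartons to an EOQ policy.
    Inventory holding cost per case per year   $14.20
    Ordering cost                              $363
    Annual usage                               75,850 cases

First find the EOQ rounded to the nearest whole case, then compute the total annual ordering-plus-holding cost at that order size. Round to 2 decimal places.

$27,963.42

EOQ = √(2DS/H) = √(2 × 75,850 × 363 / 14.2)
    = √(3,877,964.79) ≈ 1,969.25 → Q = 1,969 cases
Annual ordering cost = (D/Q)·S = (75,850/1,969) × 363 = $13,983.52
Annual holding cost  = (Q/2)·H = (1,969/2) × 14.2 = $13,979.90
Total = $13,983.52 + $13,979.90 = $27,963.42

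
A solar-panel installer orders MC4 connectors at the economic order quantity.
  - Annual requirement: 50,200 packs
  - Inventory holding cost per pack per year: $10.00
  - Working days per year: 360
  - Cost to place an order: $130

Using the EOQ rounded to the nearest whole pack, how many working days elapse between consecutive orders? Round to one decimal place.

2DS/H = 2·50,200·130/10 = 1,305,200.00
EOQ = √1,305,200.00 ≈ 1,142.45 → Q = 1,142 packs
Cycle time = (working days × Q)/D = (360 × 1,142) / 50,200 = 8.190 days

8.2 days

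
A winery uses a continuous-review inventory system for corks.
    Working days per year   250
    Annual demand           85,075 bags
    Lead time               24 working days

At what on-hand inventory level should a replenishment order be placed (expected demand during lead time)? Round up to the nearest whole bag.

Daily demand d = 85,075 / 250 = 340.300 bags/day
Demand during lead time = 340.300 × 24 = 8,167.20
Reorder point = 8,167.20 → round up

8,168 bags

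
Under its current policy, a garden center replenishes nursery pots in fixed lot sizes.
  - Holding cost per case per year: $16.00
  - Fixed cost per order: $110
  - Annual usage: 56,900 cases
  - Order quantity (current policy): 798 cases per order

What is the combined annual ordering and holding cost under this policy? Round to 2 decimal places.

Orders/yr = 56,900/798 = 71.303; ordering cost = 71.303 × $110 = $7,843.36
Average inventory = 798/2 = 399; holding cost = 399 × $16 = $6,384.00
Total = $7,843.36 + $6,384.00 = $14,227.36

$14,227.36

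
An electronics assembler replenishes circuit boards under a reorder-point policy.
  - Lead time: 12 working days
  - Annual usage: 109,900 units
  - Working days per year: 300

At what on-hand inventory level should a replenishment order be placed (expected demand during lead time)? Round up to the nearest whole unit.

Daily demand d = 109,900 / 300 = 366.333 units/day
Demand during lead time = 366.333 × 12 = 4,396.00
Reorder point = 4,396.00 → round up

4,396 units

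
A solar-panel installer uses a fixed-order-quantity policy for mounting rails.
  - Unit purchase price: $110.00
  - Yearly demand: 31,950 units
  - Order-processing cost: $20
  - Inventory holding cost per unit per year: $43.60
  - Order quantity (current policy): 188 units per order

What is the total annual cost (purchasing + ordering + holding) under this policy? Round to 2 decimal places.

$3,521,997.34

Ordering: D/Q × S = 31,950/188 × $20 = $3,398.94
Holding:  Q/2 × H = 188/2 × $43.6 = $4,098.40
Purchase cost = D·C = 31,950 × 110 = $3,514,500.00
Total = $3,398.94 + $4,098.40 + $3,514,500.00 = $3,521,997.34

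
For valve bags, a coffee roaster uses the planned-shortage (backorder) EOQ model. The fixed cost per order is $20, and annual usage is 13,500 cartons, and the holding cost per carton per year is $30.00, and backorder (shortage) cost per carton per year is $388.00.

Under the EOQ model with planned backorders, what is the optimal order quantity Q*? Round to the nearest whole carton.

139 cartons

Q* = √(2DS/H) · √((H + b)/b)
   = √(2 × 13,500 × 20 / 30) · √((30 + 388) / 388)
   = 134.164 × 1.0379 ≈ 139.25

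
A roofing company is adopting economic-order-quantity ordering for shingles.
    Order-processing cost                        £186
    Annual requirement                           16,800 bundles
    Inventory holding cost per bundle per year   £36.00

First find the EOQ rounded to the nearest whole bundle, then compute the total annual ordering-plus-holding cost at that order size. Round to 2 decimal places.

£14,999.53

EOQ = √(2DS/H) = √(2 × 16,800 × 186 / 36)
    = √(173,600.00) ≈ 416.65 → Q = 417 bundles
Ordering: D/Q × S = 16,800/417 × £186 = £7,493.53
Holding:  Q/2 × H = 417/2 × £36 = £7,506.00
Total = £7,493.53 + £7,506.00 = £14,999.53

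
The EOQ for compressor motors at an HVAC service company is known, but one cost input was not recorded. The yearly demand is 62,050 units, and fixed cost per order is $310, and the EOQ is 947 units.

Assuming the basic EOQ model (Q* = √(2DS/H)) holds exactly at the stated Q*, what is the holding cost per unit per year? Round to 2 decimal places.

EOQ relation: Q² = 2DS/H, so rearrange for the unknown.
H = 2DS / Q² = 2 × 62,050 × 310 / 947² = 42.8977

$42.90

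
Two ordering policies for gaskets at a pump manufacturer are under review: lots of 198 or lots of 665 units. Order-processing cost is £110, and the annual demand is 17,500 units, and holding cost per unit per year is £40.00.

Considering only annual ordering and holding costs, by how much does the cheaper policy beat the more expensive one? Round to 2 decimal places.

For each Q, cost = (D/Q)·S + (Q/2)·H.
TC(198) = (17,500/198)×110 + (198/2)×40 = £13,682.22
TC(665) = (17,500/665)×110 + (665/2)×40 = £16,194.74
|ΔTC| = |£13,682.22 − £16,194.74| = £2,512.51

£2,512.51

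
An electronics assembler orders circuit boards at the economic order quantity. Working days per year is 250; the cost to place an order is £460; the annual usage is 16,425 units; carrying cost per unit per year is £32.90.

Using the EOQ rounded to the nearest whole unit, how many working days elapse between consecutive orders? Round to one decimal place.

2DS/H = 2·16,425·460/32.9 = 459,300.91
EOQ = √459,300.91 ≈ 677.72 → Q = 678 units
Cycle time = (working days × Q)/D = (250 × 678) / 16,425 = 10.320 days

10.3 days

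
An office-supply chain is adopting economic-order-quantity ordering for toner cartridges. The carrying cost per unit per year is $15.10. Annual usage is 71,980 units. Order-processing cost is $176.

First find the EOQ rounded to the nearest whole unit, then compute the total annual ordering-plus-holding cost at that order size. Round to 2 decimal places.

$19,559.86

2DS/H = 2·71,980·176/15.1 = 1,677,944.37
EOQ = √1,677,944.37 ≈ 1,295.35 → Q = 1,295 units
Annual ordering cost = (D/Q)·S = (71,980/1,295) × 176 = $9,782.61
Annual holding cost  = (Q/2)·H = (1,295/2) × 15.1 = $9,777.25
Total = $9,782.61 + $9,777.25 = $19,559.86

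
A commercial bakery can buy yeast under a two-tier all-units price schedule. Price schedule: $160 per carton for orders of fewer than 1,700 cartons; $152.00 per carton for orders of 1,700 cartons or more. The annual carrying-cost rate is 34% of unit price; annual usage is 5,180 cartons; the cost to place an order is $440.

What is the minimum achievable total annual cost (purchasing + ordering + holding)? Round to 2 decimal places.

H₁ = 34%×$160 = $54.4000;  H₂ = 34%×$152.00 = $51.6800
EOQ₁ = √(2×5,180×440/54.4000) = 289.47  (< 1,700, feasible at tier 1)
EOQ₂ = √(2×5,180×440/51.6800) = 296.99  (< 1,700 → use Q = 1,700 at tier-2 price)
TC(tier 1 (EOQ₁), Q≈289.5) = $844,547.28
TC(tier 2, Q≈1,700.0) = $832,628.71
Minimum at tier 2: $832,628.71

$832,628.71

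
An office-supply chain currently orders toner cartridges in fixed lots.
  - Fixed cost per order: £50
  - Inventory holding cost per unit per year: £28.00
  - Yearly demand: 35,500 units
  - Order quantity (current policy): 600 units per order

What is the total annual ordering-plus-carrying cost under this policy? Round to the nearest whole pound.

Annual ordering cost = (D/Q)·S = (35,500/600) × 50 = £2,958.33
Annual holding cost  = (Q/2)·H = (600/2) × 28 = £8,400.00
Total = £2,958.33 + £8,400.00 = £11,358.33

£11,358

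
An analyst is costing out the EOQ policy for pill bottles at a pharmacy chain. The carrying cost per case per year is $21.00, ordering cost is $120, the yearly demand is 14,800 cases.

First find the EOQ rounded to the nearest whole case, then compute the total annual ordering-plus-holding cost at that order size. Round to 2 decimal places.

EOQ = √(2DS/H) = √(2 × 14,800 × 120 / 21)
    = √(169,142.86) ≈ 411.27 → Q = 411 cases
Orders/yr = 14,800/411 = 36.010; ordering cost = 36.010 × $120 = $4,321.17
Average inventory = 411/2 = 205.5; holding cost = 205.5 × $21 = $4,315.50
Total = $4,321.17 + $4,315.50 = $8,636.67

$8,636.67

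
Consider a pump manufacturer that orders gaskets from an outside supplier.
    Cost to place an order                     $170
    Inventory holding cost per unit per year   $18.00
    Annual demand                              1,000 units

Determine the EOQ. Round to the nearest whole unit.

EOQ = √(2DS/H) = √(2 × 1,000 × 170 / 18)
    = √(18,888.89) ≈ 137.44

137 units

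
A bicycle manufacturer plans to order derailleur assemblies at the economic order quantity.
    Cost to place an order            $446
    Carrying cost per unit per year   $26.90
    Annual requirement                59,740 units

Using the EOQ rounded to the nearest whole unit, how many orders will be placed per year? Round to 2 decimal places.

Q* = √(2·D·S / H) = √(2·59,740·446 / 26.9) = √1,980,969.5 ≈ 1,407.47 → Q = 1,407
Orders per year = D/Q = 59,740 / 1,407 = 42.459

42.46 orders per year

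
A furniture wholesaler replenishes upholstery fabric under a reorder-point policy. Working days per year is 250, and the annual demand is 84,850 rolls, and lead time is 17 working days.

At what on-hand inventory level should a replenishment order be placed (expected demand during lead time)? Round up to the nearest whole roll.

Daily demand d = 84,850 / 250 = 339.400 rolls/day
Demand during lead time = 339.400 × 17 = 5,769.80
Reorder point = 5,769.80 → round up

5,770 rolls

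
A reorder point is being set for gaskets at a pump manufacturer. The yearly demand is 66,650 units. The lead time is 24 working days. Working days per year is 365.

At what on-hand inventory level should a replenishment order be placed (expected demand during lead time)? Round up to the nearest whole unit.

Daily demand d = 66,650 / 365 = 182.603 units/day
Demand during lead time = 182.603 × 24 = 4,382.47
Reorder point = 4,382.47 → round up

4,383 units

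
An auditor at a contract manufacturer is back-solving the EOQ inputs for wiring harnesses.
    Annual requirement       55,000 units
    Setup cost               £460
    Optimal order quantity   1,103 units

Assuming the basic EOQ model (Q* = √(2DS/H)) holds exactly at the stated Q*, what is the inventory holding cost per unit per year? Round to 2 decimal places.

Since Q* = (2DS/H)^½, squaring gives Q*²·H = 2DS.
H = 2DS / Q² = 2 × 55,000 × 460 / 1,103² = 41.5910

£41.59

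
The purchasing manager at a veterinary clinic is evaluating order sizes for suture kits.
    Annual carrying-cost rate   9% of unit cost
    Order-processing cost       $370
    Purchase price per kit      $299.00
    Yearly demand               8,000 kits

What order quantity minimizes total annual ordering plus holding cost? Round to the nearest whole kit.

469 kits

H = i·C = 0.09 × $299 = $26.9100 per kit-year
2DS/H = 2·8,000·370/26.91 = 219,992.57
EOQ = √219,992.57 ≈ 469.03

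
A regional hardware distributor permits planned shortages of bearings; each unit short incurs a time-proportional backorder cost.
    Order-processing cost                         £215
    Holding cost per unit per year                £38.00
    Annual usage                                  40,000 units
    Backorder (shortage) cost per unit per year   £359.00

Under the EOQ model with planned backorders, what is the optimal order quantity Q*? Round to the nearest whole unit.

707 units

Basic EOQ = √(2·40,000·215/38) = 672.779
Backorder adjustment √((H+b)/b) = √((38+359)/359) = 1.0516
Q* = 672.779 × 1.0516 ≈ 707.49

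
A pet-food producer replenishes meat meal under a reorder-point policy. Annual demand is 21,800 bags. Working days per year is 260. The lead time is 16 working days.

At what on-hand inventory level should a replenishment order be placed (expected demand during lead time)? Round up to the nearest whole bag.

1,342 bags

Daily demand d = 21,800 / 260 = 83.846 bags/day
Demand during lead time = 83.846 × 16 = 1,341.54
Reorder point = 1,341.54 → round up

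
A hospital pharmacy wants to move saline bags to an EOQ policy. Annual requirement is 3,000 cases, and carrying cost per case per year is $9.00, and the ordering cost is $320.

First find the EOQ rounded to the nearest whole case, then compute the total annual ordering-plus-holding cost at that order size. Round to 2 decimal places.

$4,156.92

Optimal lot size Q* = (2 × 3,000 × $320 / $9)^½ ≈ 461.88 → Q = 462 cases
Ordering: D/Q × S = 3,000/462 × $320 = $2,077.92
Holding:  Q/2 × H = 462/2 × $9 = $2,079.00
Total = $2,077.92 + $2,079.00 = $4,156.92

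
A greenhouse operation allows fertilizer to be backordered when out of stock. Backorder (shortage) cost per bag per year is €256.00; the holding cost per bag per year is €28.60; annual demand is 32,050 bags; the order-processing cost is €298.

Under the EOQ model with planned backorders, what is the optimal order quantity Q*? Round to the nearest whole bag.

Basic EOQ = √(2·32,050·298/28.6) = 817.248
Backorder adjustment √((H+b)/b) = √((28.6+256)/256) = 1.0544
Q* = 817.248 × 1.0544 ≈ 861.69

862 bags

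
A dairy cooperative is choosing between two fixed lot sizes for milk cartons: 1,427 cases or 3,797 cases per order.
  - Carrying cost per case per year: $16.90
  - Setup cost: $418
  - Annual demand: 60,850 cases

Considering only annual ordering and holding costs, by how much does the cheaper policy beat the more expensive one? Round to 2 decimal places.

Annual cost at Q: ordering D·S/Q plus holding Q·H/2.
TC(1,427) = (60,850/1,427)×418 + (1,427/2)×16.9 = $29,882.47
TC(3,797) = (60,850/3,797)×418 + (3,797/2)×16.9 = $38,783.44
|ΔTC| = |$29,882.47 − $38,783.44| = $8,900.97

$8,900.97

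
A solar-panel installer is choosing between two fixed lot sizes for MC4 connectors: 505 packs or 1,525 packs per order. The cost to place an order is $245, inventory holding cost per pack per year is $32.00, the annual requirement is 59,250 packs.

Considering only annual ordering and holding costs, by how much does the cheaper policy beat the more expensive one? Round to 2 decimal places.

$2,906.20

TC(Q) = (D/Q)S + (Q/2)H
TC(505) = (59,250/505)×245 + (505/2)×32 = $36,825.05
TC(1,525) = (59,250/1,525)×245 + (1,525/2)×32 = $33,918.85
Lots of 1,525 are cheaper by $2,906.20.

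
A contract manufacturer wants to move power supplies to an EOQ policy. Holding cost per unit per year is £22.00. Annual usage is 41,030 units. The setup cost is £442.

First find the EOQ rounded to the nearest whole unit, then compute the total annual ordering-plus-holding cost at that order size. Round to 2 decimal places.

EOQ = √(2DS/H) = √(2 × 41,030 × 442 / 22)
    = √(1,648,660.00) ≈ 1,284.00 → Q = 1,284 units
Ordering: D/Q × S = 41,030/1,284 × £442 = £14,124.03
Holding:  Q/2 × H = 1,284/2 × £22 = £14,124.00
Total = £14,124.03 + £14,124.00 = £28,248.03

£28,248.03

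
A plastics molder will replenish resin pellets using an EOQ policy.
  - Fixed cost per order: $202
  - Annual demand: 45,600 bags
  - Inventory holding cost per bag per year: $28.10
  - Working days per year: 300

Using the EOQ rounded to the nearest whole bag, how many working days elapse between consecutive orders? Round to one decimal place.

5.3 days

Q* = √(2·D·S / H) = √(2·45,600·202 / 28.1) = √655,601.4 ≈ 809.69 → Q = 810 bags
T = Q/D × 300 days = 810/45,600 × 300 = 5.329 days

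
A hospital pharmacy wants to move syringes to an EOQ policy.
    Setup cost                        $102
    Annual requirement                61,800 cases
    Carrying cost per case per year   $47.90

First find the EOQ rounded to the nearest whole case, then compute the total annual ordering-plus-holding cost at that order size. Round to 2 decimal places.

$24,574.07

Optimal lot size Q* = (2 × 61,800 × $102 / $47.9)^½ ≈ 513.03 → Q = 513 cases
Ordering: D/Q × S = 61,800/513 × $102 = $12,287.72
Holding:  Q/2 × H = 513/2 × $47.9 = $12,286.35
Total = $12,287.72 + $12,286.35 = $24,574.07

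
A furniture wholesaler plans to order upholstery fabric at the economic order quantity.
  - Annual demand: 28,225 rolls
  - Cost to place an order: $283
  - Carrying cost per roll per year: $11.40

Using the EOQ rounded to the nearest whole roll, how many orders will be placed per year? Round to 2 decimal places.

23.84 orders per year

EOQ = √(2DS/H) = √(2 × 28,225 × 283 / 11.4)
    = √(1,401,346.49) ≈ 1,183.78 → Q = 1,184
Orders per year = D/Q = 28,225 / 1,184 = 23.839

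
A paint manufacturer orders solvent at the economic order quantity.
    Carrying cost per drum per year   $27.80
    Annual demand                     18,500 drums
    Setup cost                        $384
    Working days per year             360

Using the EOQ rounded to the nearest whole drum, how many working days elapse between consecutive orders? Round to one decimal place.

13.9 days

Optimal lot size Q* = (2 × 18,500 × $384 / $27.8)^½ ≈ 714.90 → Q = 715 drums
Cycle time = (working days × Q)/D = (360 × 715) / 18,500 = 13.914 days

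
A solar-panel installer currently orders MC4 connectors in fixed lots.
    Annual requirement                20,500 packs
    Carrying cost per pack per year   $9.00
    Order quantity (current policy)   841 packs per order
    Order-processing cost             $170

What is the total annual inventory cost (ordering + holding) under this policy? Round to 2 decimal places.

$7,928.38

Orders/yr = 20,500/841 = 24.376; ordering cost = 24.376 × $170 = $4,143.88
Average inventory = 841/2 = 420.5; holding cost = 420.5 × $9 = $3,784.50
Total = $4,143.88 + $3,784.50 = $7,928.38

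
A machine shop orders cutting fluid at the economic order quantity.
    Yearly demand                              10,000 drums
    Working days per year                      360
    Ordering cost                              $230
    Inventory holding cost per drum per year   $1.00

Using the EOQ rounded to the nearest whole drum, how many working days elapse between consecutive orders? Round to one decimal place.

2DS/H = 2·10,000·230/1 = 4,600,000.00
EOQ = √4,600,000.00 ≈ 2,144.76 → Q = 2,145 drums
Days between orders = 360 / (D/Q) = 360 / 4.662 ≈ 77.220

77.2 days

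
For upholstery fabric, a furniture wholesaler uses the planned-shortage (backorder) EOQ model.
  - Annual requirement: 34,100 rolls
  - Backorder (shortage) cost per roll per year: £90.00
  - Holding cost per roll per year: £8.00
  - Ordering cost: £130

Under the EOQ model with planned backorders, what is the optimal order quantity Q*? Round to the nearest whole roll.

Q* = √(2DS/H) · √((H + b)/b)
   = √(2 × 34,100 × 130 / 8) · √((8 + 90) / 90)
   = 1,052.735 × 1.0435 ≈ 1,098.53

1,099 rolls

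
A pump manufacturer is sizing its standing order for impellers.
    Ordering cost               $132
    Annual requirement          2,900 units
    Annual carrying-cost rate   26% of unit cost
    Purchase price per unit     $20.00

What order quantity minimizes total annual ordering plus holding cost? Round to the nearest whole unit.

H = i·C = 0.26 × $20 = $5.2000 per unit-year
Optimal lot size Q* = (2 × 2,900 × $132 / $5.2)^½ ≈ 383.71

384 units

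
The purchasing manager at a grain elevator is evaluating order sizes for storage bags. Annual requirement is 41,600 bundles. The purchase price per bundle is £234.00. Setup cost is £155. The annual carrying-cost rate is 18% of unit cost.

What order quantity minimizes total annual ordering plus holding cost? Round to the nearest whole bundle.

Holding cost per bundle per year: H = 18% × £234 = £42.1200
Q* = √(2·D·S / H) = √(2·41,600·155 / 42.12) = √306,172.8 ≈ 553.33

553 bundles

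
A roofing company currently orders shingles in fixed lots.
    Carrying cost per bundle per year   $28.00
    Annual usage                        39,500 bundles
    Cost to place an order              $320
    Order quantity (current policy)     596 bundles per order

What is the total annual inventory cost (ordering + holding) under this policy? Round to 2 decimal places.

Annual ordering cost = (D/Q)·S = (39,500/596) × 320 = $21,208.05
Annual holding cost  = (Q/2)·H = (596/2) × 28 = $8,344.00
Total = $21,208.05 + $8,344.00 = $29,552.05

$29,552.05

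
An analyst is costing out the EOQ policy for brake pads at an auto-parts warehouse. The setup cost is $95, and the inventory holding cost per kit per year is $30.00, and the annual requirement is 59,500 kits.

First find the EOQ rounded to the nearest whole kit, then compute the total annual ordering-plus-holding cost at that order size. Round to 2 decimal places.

Q* = √(2·D·S / H) = √(2·59,500·95 / 30) = √376,833.3 ≈ 613.87 → Q = 614 kits
Ordering: D/Q × S = 59,500/614 × $95 = $9,206.03
Holding:  Q/2 × H = 614/2 × $30 = $9,210.00
Total = $9,206.03 + $9,210.00 = $18,416.03

$18,416.03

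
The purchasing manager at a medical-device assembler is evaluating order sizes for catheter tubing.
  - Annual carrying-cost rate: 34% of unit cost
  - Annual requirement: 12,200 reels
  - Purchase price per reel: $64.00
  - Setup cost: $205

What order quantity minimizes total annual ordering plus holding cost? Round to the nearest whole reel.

479 reels

Holding cost per reel per year: H = 34% × $64 = $21.7600
EOQ = √(2DS/H) = √(2 × 12,200 × 205 / 21.76)
    = √(229,871.32) ≈ 479.45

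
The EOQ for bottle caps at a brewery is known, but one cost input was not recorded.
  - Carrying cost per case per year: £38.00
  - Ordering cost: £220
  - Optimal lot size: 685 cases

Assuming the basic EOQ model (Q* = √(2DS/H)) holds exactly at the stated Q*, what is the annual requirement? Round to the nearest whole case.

From Q* = √(2DS/H) ⇒ Q*² = 2DS/H.
D = Q²H / (2S) = 685² × 38 / (2 × 220) = 40,523.98

40,524 cases per year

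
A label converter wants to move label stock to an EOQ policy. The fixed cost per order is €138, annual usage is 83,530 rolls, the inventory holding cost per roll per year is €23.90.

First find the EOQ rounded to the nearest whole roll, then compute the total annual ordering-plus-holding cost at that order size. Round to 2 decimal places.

2DS/H = 2·83,530·138/23.9 = 964,614.23
EOQ = √964,614.23 ≈ 982.15 → Q = 982 rolls
Orders/yr = 83,530/982 = 85.061; ordering cost = 85.061 × €138 = €11,738.43
Average inventory = 982/2 = 491; holding cost = 491 × €23.9 = €11,734.90
Total = €11,738.43 + €11,734.90 = €23,473.33

€23,473.33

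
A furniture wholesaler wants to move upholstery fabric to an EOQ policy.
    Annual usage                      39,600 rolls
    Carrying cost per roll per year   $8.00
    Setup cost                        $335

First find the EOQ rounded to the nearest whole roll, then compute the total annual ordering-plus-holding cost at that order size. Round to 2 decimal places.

$14,569.01

Q* = √(2·D·S / H) = √(2·39,600·335 / 8) = √3,316,500.0 ≈ 1,821.13 → Q = 1,821 rolls
Annual ordering cost = (D/Q)·S = (39,600/1,821) × 335 = $7,285.01
Annual holding cost  = (Q/2)·H = (1,821/2) × 8 = $7,284.00
Total = $7,285.01 + $7,284.00 = $14,569.01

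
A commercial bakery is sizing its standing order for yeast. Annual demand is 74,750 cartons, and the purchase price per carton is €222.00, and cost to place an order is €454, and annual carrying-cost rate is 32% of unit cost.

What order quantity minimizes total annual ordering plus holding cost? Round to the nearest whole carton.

Holding cost per carton per year: H = 32% × €222 = €71.0400
Optimal lot size Q* = (2 × 74,750 × €454 / €71.04)^½ ≈ 977.46

977 cartons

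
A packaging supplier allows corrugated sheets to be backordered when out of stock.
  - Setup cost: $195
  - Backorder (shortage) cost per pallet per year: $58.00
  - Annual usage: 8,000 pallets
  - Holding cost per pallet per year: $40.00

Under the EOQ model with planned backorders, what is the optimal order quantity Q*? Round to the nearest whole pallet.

Basic EOQ = √(2·8,000·195/40) = 279.285
Backorder adjustment √((H+b)/b) = √((40+58)/58) = 1.2999
Q* = 279.285 × 1.2999 ≈ 363.03

363 pallets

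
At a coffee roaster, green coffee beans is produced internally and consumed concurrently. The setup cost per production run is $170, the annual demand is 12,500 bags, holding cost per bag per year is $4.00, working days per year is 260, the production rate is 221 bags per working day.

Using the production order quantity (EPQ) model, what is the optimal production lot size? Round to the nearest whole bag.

1,165 bags

d = 12,500/260 = 48.0769 bags/day;  effective holding cost H(1 − d/p) = 4·(1 − 48.0769/221) = 3.12983
Q* = √(2DS / H_eff) = √(2·12,500·170 / 3.12983) ≈ 1,165.29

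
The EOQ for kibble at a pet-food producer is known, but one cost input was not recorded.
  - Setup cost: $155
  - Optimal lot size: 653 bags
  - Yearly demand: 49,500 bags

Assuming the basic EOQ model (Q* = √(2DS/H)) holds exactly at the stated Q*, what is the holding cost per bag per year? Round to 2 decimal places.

From Q* = √(2DS/H) ⇒ Q*² = 2DS/H.
H = 2DS / Q² = 2 × 49,500 × 155 / 653² = 35.9866

$35.99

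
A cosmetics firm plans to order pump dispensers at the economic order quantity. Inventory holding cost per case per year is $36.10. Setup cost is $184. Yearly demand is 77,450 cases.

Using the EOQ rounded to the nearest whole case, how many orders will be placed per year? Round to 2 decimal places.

87.12 orders per year

EOQ = √(2DS/H) = √(2 × 77,450 × 184 / 36.1)
    = √(789,518.01) ≈ 888.55 → Q = 889
N = D/Q = 77,450/889 ≈ 87.120 orders/yr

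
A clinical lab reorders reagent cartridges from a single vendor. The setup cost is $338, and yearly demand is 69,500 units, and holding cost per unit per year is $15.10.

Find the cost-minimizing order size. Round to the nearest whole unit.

EOQ = √(2DS/H) = √(2 × 69,500 × 338 / 15.1)
    = √(3,111,390.73) ≈ 1,763.91

1,764 units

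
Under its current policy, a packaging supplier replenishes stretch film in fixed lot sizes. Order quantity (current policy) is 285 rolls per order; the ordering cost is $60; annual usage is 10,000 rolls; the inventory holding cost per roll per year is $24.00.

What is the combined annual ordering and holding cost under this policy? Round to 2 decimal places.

Orders/yr = 10,000/285 = 35.088; ordering cost = 35.088 × $60 = $2,105.26
Average inventory = 285/2 = 142.5; holding cost = 142.5 × $24 = $3,420.00
Total = $2,105.26 + $3,420.00 = $5,525.26

$5,525.26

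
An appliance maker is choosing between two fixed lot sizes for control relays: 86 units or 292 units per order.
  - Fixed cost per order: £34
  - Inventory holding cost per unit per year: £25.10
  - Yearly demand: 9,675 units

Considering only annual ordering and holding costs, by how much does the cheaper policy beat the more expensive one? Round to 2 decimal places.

£113.16

For each Q, cost = (D/Q)·S + (Q/2)·H.
TC(86) = (9,675/86)×34 + (86/2)×25.1 = £4,904.30
TC(292) = (9,675/292)×34 + (292/2)×25.1 = £4,791.14
|ΔTC| = |£4,904.30 − £4,791.14| = £113.16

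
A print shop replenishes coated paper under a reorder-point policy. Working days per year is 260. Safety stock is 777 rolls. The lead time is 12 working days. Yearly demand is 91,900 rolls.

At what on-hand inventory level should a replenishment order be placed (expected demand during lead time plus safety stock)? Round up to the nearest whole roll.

Daily demand d = 91,900 / 260 = 353.462 rolls/day
Demand during lead time = 353.462 × 12 = 4,241.54
Reorder point = 4,241.54 + 777 = 5,018.54 → round up

5,019 rolls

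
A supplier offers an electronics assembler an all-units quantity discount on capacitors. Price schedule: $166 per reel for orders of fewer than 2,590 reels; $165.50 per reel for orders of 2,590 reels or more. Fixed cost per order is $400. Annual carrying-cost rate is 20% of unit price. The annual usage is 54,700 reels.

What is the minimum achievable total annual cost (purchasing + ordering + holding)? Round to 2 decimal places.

$9,104,162.38

H₁ = 20%×$166 = $33.2000;  H₂ = 20%×$165.50 = $33.1000
EOQ₁ = √(2×54,700×400/33.2000) = 1,148.07  (< 2,590, feasible at tier 1)
EOQ₂ = √(2×54,700×400/33.1000) = 1,149.81  (< 2,590 → use Q = 2,590 at tier-2 price)
TC(tier 1 (EOQ₁), Q≈1,148.1) = $9,118,316.03
TC(tier 2, Q≈2,590.0) = $9,104,162.38
Minimum at tier 2: $9,104,162.38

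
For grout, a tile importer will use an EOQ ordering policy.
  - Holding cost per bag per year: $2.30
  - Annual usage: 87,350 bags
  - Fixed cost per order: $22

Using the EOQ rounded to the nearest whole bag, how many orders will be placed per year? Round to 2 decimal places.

67.56 orders per year

Q* = √(2·D·S / H) = √(2·87,350·22 / 2.3) = √1,671,043.5 ≈ 1,292.69 → Q = 1,293
N = D/Q = 87,350/1,293 ≈ 67.556 orders/yr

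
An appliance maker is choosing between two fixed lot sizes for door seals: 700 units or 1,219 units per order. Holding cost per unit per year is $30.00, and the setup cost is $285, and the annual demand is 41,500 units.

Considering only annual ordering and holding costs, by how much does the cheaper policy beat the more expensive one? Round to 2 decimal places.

TC(Q) = (D/Q)S + (Q/2)H
TC(700) = (41,500/700)×285 + (700/2)×30 = $27,396.43
TC(1,219) = (41,500/1,219)×285 + (1,219/2)×30 = $27,987.63
Cheaper: Q = 700.  Difference = $591.20

$591.20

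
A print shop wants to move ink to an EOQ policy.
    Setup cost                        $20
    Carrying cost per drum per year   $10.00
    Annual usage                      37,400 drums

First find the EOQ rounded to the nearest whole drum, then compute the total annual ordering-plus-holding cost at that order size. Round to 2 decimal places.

2DS/H = 2·37,400·20/10 = 149,600.00
EOQ = √149,600.00 ≈ 386.78 → Q = 387 drums
Orders/yr = 37,400/387 = 96.641; ordering cost = 96.641 × $20 = $1,932.82
Average inventory = 387/2 = 193.5; holding cost = 193.5 × $10 = $1,935.00
Total = $1,932.82 + $1,935.00 = $3,867.82

$3,867.82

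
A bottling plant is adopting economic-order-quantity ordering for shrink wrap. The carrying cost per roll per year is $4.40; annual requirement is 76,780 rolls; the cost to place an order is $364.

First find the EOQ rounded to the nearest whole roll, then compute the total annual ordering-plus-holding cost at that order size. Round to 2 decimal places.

2DS/H = 2·76,780·364/4.4 = 12,703,600.00
EOQ = √12,703,600.00 ≈ 3,564.21 → Q = 3,564 rolls
Annual ordering cost = (D/Q)·S = (76,780/3,564) × 364 = $7,841.73
Annual holding cost  = (Q/2)·H = (3,564/2) × 4.4 = $7,840.80
Total = $7,841.73 + $7,840.80 = $15,682.53

$15,682.53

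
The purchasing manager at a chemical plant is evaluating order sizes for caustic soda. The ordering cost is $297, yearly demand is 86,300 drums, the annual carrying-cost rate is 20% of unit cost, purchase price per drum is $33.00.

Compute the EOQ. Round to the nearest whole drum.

2,787 drums

Holding cost per drum per year: H = 20% × $33 = $6.6000
2DS/H = 2·86,300·297/6.6 = 7,767,000.00
EOQ = √7,767,000.00 ≈ 2,786.93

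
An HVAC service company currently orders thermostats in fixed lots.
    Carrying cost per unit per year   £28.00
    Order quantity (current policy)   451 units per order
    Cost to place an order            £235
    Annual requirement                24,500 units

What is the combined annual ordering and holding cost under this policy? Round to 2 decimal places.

£19,080.08

Orders/yr = 24,500/451 = 54.324; ordering cost = 54.324 × £235 = £12,766.08
Average inventory = 451/2 = 225.5; holding cost = 225.5 × £28 = £6,314.00
Total = £12,766.08 + £6,314.00 = £19,080.08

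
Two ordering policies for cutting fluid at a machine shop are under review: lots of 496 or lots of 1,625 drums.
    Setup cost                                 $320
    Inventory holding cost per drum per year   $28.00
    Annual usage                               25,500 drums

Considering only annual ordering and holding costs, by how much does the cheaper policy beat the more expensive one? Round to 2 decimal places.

$4,375.93

For each Q, cost = (D/Q)·S + (Q/2)·H.
TC(496) = (25,500/496)×320 + (496/2)×28 = $23,395.61
TC(1,625) = (25,500/1,625)×320 + (1,625/2)×28 = $27,771.54
Lots of 496 are cheaper by $4,375.93.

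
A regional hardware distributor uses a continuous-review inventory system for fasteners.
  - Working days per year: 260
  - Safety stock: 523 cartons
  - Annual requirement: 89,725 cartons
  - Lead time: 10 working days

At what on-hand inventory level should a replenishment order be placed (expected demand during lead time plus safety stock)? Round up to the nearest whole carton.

Daily demand d = 89,725 / 260 = 345.096 cartons/day
Demand during lead time = 345.096 × 10 = 3,450.96
Reorder point = 3,450.96 + 523 = 3,973.96 → round up

3,974 cartons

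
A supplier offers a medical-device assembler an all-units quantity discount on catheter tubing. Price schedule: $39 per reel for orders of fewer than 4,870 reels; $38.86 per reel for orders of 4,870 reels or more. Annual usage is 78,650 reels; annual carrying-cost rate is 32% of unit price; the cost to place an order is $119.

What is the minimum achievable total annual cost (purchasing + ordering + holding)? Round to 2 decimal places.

H₁ = 32%×$39 = $12.4800;  H₂ = 32%×$38.86 = $12.4352
EOQ₁ = √(2×78,650×119/12.4800) = 1,224.70  (< 4,870, feasible at tier 1)
EOQ₂ = √(2×78,650×119/12.4352) = 1,226.91  (< 4,870 → use Q = 4,870 at tier-2 price)
TC(tier 1 (EOQ₁), Q≈1,224.7) = $3,082,634.29
TC(tier 2, Q≈4,870.0) = $3,088,540.55
Minimum at tier 1 (EOQ₁): $3,082,634.29

$3,082,634.29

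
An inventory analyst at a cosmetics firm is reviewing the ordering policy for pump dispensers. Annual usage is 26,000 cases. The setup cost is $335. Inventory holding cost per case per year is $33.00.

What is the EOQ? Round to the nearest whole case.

Q* = √(2·D·S / H) = √(2·26,000·335 / 33) = √527,878.8 ≈ 726.55

727 cases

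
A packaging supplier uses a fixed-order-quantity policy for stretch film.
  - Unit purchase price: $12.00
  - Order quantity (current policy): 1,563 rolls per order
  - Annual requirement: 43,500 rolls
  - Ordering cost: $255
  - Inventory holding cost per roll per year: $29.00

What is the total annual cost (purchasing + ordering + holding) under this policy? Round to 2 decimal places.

$551,760.43

Annual ordering cost = (D/Q)·S = (43,500/1,563) × 255 = $7,096.93
Annual holding cost  = (Q/2)·H = (1,563/2) × 29 = $22,663.50
Purchase cost = D·C = 43,500 × 12 = $522,000.00
Total = $7,096.93 + $22,663.50 + $522,000.00 = $551,760.43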